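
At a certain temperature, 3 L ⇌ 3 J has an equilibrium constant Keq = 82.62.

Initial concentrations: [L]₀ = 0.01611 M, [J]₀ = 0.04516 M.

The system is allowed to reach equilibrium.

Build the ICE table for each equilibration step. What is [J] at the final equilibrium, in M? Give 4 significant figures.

[J]_eq = 0.04983 M

Q₀ = 22.03 vs Keq = 82.62 ⇒ Q<K, forward
Step 1:
                  L         J
  init      0.01611   0.04516
  Δ       -0.004669  0.004669
  eq        0.01144   0.04983
  solve Keq expr → x = 0.001556; check Q = 82.62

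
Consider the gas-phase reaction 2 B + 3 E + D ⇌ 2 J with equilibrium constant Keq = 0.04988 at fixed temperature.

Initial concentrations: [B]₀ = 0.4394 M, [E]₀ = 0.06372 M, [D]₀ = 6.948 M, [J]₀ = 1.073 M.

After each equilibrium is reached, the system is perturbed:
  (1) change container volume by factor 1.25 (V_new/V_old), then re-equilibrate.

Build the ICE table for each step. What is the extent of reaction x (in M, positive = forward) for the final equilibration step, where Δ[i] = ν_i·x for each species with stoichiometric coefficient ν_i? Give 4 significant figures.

x = -0.03273 M

Q₀ = 3317 vs Keq = 0.04988 ⇒ Q>K, reverse
Step 1:
                    B           E           D           J
  Initial      0.4394     0.06372       6.948       1.073
  Change       0.5591      0.8386      0.2795     -0.5591
  Equil        0.9985      0.9024       7.228      0.5139
  solve Keq expr → x = -0.2795; check Q = 0.04988
Then change container volume by factor 1.25 (V_new/V_old).
Step 2:
                    B           E           D           J
  Initial      0.7988      0.7219       5.782      0.4111
  Change      0.06546     0.09819     0.03273    -0.06546
  Equil        0.8643      0.8201       5.815      0.3457
  solve Keq expr → x = -0.03273; check Q = 0.04988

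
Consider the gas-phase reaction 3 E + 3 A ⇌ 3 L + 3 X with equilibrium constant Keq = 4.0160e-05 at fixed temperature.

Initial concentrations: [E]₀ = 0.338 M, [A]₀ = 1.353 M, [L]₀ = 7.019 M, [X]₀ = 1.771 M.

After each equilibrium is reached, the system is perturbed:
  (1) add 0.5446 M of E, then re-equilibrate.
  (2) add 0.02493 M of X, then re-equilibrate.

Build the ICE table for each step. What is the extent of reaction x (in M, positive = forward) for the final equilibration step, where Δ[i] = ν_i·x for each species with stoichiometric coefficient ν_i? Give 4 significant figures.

Q₀ = 2.0083e+04 vs Keq = 4.0160e-05 ⇒ Q>K, reverse
Step 1:
                    E           A           L           X
  Initial       0.338       1.353       7.019       1.771
  Change         1.73        1.73       -1.73       -1.73
  Equil         2.068       3.083       5.289     0.04127
  solve Keq expr → x = -0.5766; check Q = 4.0160e-05
Then add 0.5446 M of E.
Step 2:
                    E           A           L           X
  Initial       2.612       3.083       5.289     0.04127
  Change     -0.01039    -0.01039     0.01039     0.01039
  Equil         2.602       3.072         5.3     0.05166
  solve Keq expr → x = 0.003462; check Q = 4.0160e-05
Then add 0.02493 M of X.
Step 3:
                    E           A           L           X
  Initial       2.602       3.072         5.3     0.07659
  Change      0.02382     0.02382    -0.02382    -0.02382
  Equil         2.626       3.096       5.276     0.05277
  solve Keq expr → x = -0.007939; check Q = 4.0160e-05

x = -0.007939 M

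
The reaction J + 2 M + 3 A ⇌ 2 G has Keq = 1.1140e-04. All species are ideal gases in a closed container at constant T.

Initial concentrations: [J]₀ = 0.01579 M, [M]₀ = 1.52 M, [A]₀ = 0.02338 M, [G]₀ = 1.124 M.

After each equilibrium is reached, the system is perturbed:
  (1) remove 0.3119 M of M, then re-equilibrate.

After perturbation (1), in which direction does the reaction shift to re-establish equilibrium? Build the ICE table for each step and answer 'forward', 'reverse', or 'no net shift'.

Direction: reverse

Q₀ = 2.7098e+06 vs Keq = 1.1140e-04 ⇒ Q>K, reverse
Step 1:
                   J          M          A          G
  Initial    0.01579       1.52    0.02338      1.124
  Change      0.5404      1.081      1.621     -1.081
  Equil       0.5562      2.601      1.645    0.04318
  solve Keq expr → x = -0.5404; check Q = 1.1140e-04
Then remove 0.3119 M of M.
Step 2:
                   J          M          A          G
  Initial     0.5562      2.289      1.645    0.04318
  Change    0.002384   0.004768   0.007152  -0.004768
  Equil       0.5586      2.294      1.652    0.03841
  solve Keq expr → x = -0.002384; check Q = 1.1140e-04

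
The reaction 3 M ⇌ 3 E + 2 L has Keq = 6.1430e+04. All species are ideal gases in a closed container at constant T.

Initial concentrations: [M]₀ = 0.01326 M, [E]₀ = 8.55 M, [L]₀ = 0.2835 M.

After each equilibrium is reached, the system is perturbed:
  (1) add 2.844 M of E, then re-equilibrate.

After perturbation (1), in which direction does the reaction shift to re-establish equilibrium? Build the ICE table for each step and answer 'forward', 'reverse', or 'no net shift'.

Q₀ = 2.1546e+07 vs Keq = 6.1430e+04 ⇒ Q>K, reverse
Step 1:
                    M           E           L
  Initial     0.01326        8.55      0.2835
  Change      0.06915    -0.06915     -0.0461
  Equil       0.08241       8.481      0.2374
  solve Keq expr → x = -0.02305; check Q = 6.1430e+04
Then add 2.844 M of E.
Step 2:
                    M           E           L
  Initial     0.08241       11.32      0.2374
  Change       0.0227     -0.0227    -0.01513
  Equil        0.1051        11.3      0.2223
  solve Keq expr → x = -0.007566; check Q = 6.1430e+04

Direction: reverse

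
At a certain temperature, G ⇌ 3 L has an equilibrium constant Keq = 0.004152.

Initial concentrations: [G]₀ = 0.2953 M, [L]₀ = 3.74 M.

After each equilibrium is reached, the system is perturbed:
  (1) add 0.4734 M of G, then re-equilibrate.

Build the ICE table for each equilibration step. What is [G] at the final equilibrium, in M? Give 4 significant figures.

Q₀ = 177.2 vs Keq = 0.004152 ⇒ Q>K, reverse
Step 1:
                   G          L
  I           0.2953       3.74
  C            1.186     -3.557
  E            1.481     0.1832
  solve Keq expr → x = -1.186; check Q = 0.004152
Then add 0.4734 M of G.
Step 2:
                   G          L
  I            1.954     0.1832
  C        -0.005849    0.01755
  E            1.948     0.2007
  solve Keq expr → x = 0.005849; check Q = 0.004152

[G]_eq = 1.948 M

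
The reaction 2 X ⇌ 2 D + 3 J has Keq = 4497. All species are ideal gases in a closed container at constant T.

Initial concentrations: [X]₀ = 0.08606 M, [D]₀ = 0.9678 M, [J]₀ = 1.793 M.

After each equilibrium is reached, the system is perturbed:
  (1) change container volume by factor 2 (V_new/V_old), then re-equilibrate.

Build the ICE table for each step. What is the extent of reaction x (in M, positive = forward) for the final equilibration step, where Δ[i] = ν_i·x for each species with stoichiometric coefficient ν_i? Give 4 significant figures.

x = 0.006045 M

Q₀ = 729 vs Keq = 4497 ⇒ Q<K, forward
Step 1:
                   X          D          J
  I          0.08606     0.9678      1.793
  C         -0.04752    0.04752    0.07128
  E          0.03854      1.015      1.864
  solve Keq expr → x = 0.02376; check Q = 4497
Then change container volume by factor 2 (V_new/V_old).
Step 2:
                   X          D          J
  I          0.01927     0.5077     0.9321
  C         -0.01209    0.01209    0.01814
  E          0.00718     0.5198     0.9503
  solve Keq expr → x = 0.006045; check Q = 4497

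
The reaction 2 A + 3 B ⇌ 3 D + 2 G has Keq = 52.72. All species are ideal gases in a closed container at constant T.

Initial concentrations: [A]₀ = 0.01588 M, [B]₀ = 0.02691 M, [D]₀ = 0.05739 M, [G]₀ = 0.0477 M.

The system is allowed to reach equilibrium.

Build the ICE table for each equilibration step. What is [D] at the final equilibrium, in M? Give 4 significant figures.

[D]_eq = 0.05551 M

Q₀ = 87.52 vs Keq = 52.72 ⇒ Q>K, reverse
Step 1:
                   A          B          D          G
  init       0.01588    0.02691    0.05739     0.0477
  Δ         0.001251   0.001877  -0.001877  -0.001251
  eq         0.01713    0.02879    0.05551    0.04645
  solve Keq expr → x = -6.2562e-04; check Q = 52.72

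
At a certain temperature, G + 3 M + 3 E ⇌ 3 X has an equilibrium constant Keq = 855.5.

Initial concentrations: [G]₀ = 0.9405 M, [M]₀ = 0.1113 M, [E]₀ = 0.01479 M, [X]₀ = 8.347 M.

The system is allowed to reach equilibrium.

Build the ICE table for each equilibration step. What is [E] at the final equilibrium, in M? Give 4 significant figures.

Q₀ = 1.3863e+11 vs Keq = 855.5 ⇒ Q>K, reverse
Step 1:
                    G           M           E           X
  Initial      0.9405      0.1113     0.01479       8.347
  Change       0.2674      0.8022      0.8022     -0.8022
  Equil         1.208      0.9135       0.817       7.545
  solve Keq expr → x = -0.2674; check Q = 855.5

[E]_eq = 0.817 M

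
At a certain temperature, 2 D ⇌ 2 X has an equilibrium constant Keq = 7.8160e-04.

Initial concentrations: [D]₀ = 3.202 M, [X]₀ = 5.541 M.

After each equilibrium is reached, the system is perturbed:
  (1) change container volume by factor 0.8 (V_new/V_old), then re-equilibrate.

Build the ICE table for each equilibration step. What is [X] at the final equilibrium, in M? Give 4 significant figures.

[X]_eq = 0.2972 M

Q₀ = 2.995 vs Keq = 7.8160e-04 ⇒ Q>K, reverse
Step 1:
                   D          X
  I            3.202      5.541
  C            5.303     -5.303
  E            8.505     0.2378
  solve Keq expr → x = -2.652; check Q = 7.8160e-04
Then change container volume by factor 0.8 (V_new/V_old).
Step 2:
                   D          X
  I            10.63     0.2972
  C                0          0
  E            10.63     0.2972
  solve Keq expr → x = 0; check Q = 7.8160e-04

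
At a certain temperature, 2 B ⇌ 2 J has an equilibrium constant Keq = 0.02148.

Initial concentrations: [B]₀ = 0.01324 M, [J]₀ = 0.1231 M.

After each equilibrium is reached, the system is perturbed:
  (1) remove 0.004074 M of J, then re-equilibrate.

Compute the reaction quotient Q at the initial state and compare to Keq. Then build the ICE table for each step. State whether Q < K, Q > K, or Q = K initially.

Q₀ = 86.45 vs Keq = 0.02148 ⇒ Q>K, reverse
Step 1:
                   B          J
  init       0.01324     0.1231
  Δ           0.1057    -0.1057
  eq          0.1189    0.01743
  solve Keq expr → x = -0.05284; check Q = 0.02148
Then remove 0.004074 M of J.
Step 2:
                   B          J
  init        0.1189    0.01335
  Δ        -0.003553   0.003553
  eq          0.1154    0.01691
  solve Keq expr → x = 0.001777; check Q = 0.02148

Q₀ = 86.45; Q > K (proceeds reverse)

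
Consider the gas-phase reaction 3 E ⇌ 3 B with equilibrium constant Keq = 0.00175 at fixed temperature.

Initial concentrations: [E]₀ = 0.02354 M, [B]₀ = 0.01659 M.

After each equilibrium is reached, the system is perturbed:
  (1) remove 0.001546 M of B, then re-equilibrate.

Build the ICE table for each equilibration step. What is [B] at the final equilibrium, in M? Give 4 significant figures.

[B]_eq = 0.00415 M

Q₀ = 0.35 vs Keq = 0.00175 ⇒ Q>K, reverse
Step 1:
                  E         B
  I         0.02354   0.01659
  C         0.01227  -0.01227
  E         0.03581  0.004316
  solve Keq expr → x = -0.004091; check Q = 0.00175
Then remove 0.001546 M of B.
Step 2:
                  E         B
  I         0.03581   0.00277
  C        -0.00138   0.00138
  E         0.03443   0.00415
  solve Keq expr → x = 4.5991e-04; check Q = 0.00175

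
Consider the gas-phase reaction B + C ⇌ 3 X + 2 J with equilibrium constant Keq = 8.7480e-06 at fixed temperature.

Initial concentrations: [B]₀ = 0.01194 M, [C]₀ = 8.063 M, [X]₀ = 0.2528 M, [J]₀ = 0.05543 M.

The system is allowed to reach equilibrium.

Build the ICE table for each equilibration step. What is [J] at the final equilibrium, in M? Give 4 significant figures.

[J]_eq = 0.01716 M

Q₀ = 5.1561e-04 vs Keq = 8.7480e-06 ⇒ Q>K, reverse
Step 1:
                  B         C         X         J
  I         0.01194     8.063    0.2528   0.05543
  C         0.01913   0.01913   -0.0574  -0.03827
  E         0.03107     8.082    0.1954   0.01716
  solve Keq expr → x = -0.01913; check Q = 8.7480e-06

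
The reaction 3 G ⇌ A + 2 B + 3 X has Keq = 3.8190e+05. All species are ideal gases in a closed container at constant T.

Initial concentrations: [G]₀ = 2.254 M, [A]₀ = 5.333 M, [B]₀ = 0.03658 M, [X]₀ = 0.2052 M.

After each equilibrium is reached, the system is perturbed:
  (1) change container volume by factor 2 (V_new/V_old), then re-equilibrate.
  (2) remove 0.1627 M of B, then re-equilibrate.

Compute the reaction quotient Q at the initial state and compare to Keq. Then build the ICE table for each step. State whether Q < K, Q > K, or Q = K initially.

Q₀ = 5.3843e-06 vs Keq = 3.8190e+05 ⇒ Q<K, forward
Step 1:
                    G           A           B           X
  init          2.254       5.333     0.03658      0.2052
  Δ            -2.176      0.7253       1.451       2.176
  eq          0.07796       6.058       1.487       2.381
  solve Keq expr → x = 0.7253; check Q = 3.8190e+05
Then change container volume by factor 2 (V_new/V_old).
Step 2:
                    G           A           B           X
  init        0.03898       3.029      0.7436       1.191
  Δ          -0.01894    0.006314     0.01263     0.01894
  eq          0.02004       3.035      0.7563        1.21
  solve Keq expr → x = 0.006314; check Q = 3.8190e+05
Then remove 0.1627 M of B.
Step 3:
                    G           A           B           X
  init        0.02004       3.035      0.5936        1.21
  Δ         -0.002908  9.6939e-04    0.001939    0.002908
  eq          0.01713       3.036      0.5955       1.212
  solve Keq expr → x = 9.6939e-04; check Q = 3.8190e+05

Q₀ = 5.3843e-06; Q < K (proceeds forward)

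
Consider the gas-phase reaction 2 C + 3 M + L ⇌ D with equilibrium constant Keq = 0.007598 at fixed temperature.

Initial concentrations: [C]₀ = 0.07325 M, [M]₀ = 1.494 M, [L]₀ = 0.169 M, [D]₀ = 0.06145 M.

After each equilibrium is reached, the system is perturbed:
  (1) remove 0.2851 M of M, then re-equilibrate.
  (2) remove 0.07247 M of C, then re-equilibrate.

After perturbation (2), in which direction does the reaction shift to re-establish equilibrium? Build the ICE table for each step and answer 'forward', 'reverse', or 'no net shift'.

Direction: reverse

Q₀ = 20.32 vs Keq = 0.007598 ⇒ Q>K, reverse
Step 1:
                  C         M         L         D
  I         0.07325     1.494     0.169   0.06145
  C          0.1223    0.1834   0.06113  -0.06113
  E          0.1955     1.677    0.2301 3.1548e-04
  solve Keq expr → x = -0.06113; check Q = 0.007598
Then remove 0.2851 M of M.
Step 2:
                  C         M         L         D
  I          0.1955     1.392    0.2301 3.1548e-04
  C       2.6862e-04 4.0293e-04 1.3431e-04 -1.3431e-04
  E          0.1958     1.393    0.2303 1.8117e-04
  solve Keq expr → x = -1.3431e-04; check Q = 0.007598
Then remove 0.07247 M of C.
Step 3:
                  C         M         L         D
  I          0.1233     1.393    0.2303 1.8117e-04
  C       2.1791e-04 3.2687e-04 1.0896e-04 -1.0896e-04
  E          0.1235     1.393    0.2304 7.2212e-05
  solve Keq expr → x = -1.0896e-04; check Q = 0.007598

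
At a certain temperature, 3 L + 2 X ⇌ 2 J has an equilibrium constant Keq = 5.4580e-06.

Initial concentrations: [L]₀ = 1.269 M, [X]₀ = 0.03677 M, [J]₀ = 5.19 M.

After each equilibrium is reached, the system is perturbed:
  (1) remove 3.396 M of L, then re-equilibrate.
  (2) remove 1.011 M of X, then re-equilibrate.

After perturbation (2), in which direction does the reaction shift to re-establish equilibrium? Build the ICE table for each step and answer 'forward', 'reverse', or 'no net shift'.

Direction: reverse

Q₀ = 9749 vs Keq = 5.4580e-06 ⇒ Q>K, reverse
Step 1:
                  L         X         J
  Initial     1.269   0.03677      5.19
  Change      7.348     4.898    -4.898
  Equil       8.617     4.935    0.2916
  solve Keq expr → x = -2.449; check Q = 5.4580e-06
Then remove 3.396 M of L.
Step 2:
                  L         X         J
  Initial     5.221     4.935    0.2916
  Change     0.2122    0.1414   -0.1414
  Equil       5.433     5.077    0.1502
  solve Keq expr → x = -0.07072; check Q = 5.4580e-06
Then remove 1.011 M of X.
Step 3:
                  L         X         J
  Initial     5.433     4.066    0.1502
  Change    0.04155    0.0277   -0.0277
  Equil       5.474     4.093    0.1225
  solve Keq expr → x = -0.01385; check Q = 5.4580e-06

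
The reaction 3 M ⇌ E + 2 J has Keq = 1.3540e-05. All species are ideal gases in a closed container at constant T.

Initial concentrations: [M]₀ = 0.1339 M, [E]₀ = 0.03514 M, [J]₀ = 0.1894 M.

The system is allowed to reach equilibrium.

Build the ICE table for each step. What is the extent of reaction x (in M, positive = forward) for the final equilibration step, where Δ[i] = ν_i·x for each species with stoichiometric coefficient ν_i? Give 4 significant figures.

Q₀ = 0.5251 vs Keq = 1.3540e-05 ⇒ Q>K, reverse
Step 1:
                   M          E          J
  Initial     0.1339    0.03514     0.1894
  Change      0.1054   -0.03513   -0.07025
  Equil       0.2393 1.3067e-05     0.1191
  solve Keq expr → x = -0.03513; check Q = 1.3540e-05

x = -0.03513 M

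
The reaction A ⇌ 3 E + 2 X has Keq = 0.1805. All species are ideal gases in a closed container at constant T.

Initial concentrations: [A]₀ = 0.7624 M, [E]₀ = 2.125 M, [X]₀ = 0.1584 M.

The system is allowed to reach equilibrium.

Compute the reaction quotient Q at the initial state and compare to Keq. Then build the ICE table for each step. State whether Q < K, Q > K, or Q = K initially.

Q₀ = 0.3158; Q > K (proceeds reverse)

Q₀ = 0.3158 vs Keq = 0.1805 ⇒ Q>K, reverse
Step 1:
                    A           E           X
  init         0.7624       2.125      0.1584
  Δ            0.0165     -0.0495      -0.033
  eq           0.7789       2.075      0.1254
  solve Keq expr → x = -0.0165; check Q = 0.1805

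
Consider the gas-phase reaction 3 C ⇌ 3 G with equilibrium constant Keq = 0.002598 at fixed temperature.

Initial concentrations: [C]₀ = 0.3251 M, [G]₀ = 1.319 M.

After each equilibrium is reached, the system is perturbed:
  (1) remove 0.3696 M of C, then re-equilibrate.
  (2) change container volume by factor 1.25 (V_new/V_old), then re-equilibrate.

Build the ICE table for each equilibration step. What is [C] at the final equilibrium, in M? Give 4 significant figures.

[C]_eq = 0.8964 M

Q₀ = 66.79 vs Keq = 0.002598 ⇒ Q>K, reverse
Step 1:
                    C           G
  Initial      0.3251       1.319
  Change         1.12       -1.12
  Equil         1.445      0.1987
  solve Keq expr → x = -0.3734; check Q = 0.002598
Then remove 0.3696 M of C.
Step 2:
                    C           G
  Initial       1.076      0.1987
  Change      0.04467    -0.04467
  Equil          1.12       0.154
  solve Keq expr → x = -0.01489; check Q = 0.002598
Then change container volume by factor 1.25 (V_new/V_old).
Step 3:
                    C           G
  Initial      0.8964      0.1232
  Change            0           0
  Equil        0.8964      0.1232
  solve Keq expr → x = 0; check Q = 0.002598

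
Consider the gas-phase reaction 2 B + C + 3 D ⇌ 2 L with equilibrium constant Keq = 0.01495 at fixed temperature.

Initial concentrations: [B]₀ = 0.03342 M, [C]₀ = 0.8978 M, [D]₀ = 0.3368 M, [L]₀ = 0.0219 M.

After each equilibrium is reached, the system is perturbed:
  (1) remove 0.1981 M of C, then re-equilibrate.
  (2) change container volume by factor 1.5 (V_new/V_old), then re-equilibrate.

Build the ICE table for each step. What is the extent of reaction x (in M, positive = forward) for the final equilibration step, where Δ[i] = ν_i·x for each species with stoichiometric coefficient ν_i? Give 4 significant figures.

x = -2.2699e-04 M

Q₀ = 12.52 vs Keq = 0.01495 ⇒ Q>K, reverse
Step 1:
                   B          C          D          L
  Initial    0.03342     0.8978     0.3368     0.0219
  Change      0.0205    0.01025    0.03075    -0.0205
  Equil      0.05392     0.9081     0.3676     0.0014
  solve Keq expr → x = -0.01025; check Q = 0.01495
Then remove 0.1981 M of C.
Step 2:
                   B          C          D          L
  Initial    0.05392       0.71     0.3676     0.0014
  Change  1.5721e-04 7.8606e-05 2.3582e-04 -1.5721e-04
  Equil      0.05408       0.71     0.3678   0.001243
  solve Keq expr → x = -7.8606e-05; check Q = 0.01495
Then change container volume by factor 1.5 (V_new/V_old).
Step 3:
                   B          C          D          L
  Initial    0.03605     0.4734     0.2452 8.2847e-04
  Change  4.5398e-04 2.2699e-04 6.8097e-04 -4.5398e-04
  Equil      0.03651     0.4736     0.2459 3.7449e-04
  solve Keq expr → x = -2.2699e-04; check Q = 0.01495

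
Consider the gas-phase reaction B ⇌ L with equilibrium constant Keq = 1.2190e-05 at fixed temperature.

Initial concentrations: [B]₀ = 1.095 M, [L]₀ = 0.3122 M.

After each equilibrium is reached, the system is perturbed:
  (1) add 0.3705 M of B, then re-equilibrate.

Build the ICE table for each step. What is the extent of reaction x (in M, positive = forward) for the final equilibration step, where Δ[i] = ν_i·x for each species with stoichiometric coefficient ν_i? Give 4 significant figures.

Q₀ = 0.2851 vs Keq = 1.2190e-05 ⇒ Q>K, reverse
Step 1:
                  B         L
  I           1.095    0.3122
  C          0.3122   -0.3122
  E           1.407 1.7154e-05
  solve Keq expr → x = -0.3122; check Q = 1.2190e-05
Then add 0.3705 M of B.
Step 2:
                  B         L
  I           1.778 1.7154e-05
  C       -4.5163e-06 4.5163e-06
  E           1.778 2.1670e-05
  solve Keq expr → x = 4.5163e-06; check Q = 1.2190e-05

x = 4.5163e-06 M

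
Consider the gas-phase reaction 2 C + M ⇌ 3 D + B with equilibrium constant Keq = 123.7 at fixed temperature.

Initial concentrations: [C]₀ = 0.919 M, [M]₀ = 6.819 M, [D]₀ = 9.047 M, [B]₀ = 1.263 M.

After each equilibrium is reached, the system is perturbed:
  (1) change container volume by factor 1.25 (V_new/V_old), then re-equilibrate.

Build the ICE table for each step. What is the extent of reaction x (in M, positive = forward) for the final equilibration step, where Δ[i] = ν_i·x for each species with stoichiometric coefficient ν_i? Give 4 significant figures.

Q₀ = 162.4 vs Keq = 123.7 ⇒ Q>K, reverse
Step 1:
                   C          M          D          B
  Initial      0.919      6.819      9.047      1.263
  Change      0.0891    0.04455    -0.1337   -0.04455
  Equil        1.008      6.864      8.913      1.218
  solve Keq expr → x = -0.04455; check Q = 123.7
Then change container volume by factor 1.25 (V_new/V_old).
Step 2:
                   C          M          D          B
  Initial     0.8065      5.491      7.131     0.9748
  Change    -0.05874   -0.02937    0.08811    0.02937
  Equil       0.7477      5.461      7.219      1.004
  solve Keq expr → x = 0.02937; check Q = 123.7

x = 0.02937 M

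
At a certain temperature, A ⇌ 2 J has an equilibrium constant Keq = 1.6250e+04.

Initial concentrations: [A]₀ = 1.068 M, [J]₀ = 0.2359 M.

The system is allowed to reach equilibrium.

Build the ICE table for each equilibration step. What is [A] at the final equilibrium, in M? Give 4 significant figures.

Q₀ = 0.05211 vs Keq = 1.6250e+04 ⇒ Q<K, forward
Step 1:
                    A           J
  init          1.068      0.2359
  Δ            -1.068       2.135
  eq       3.4601e-04       2.371
  solve Keq expr → x = 1.068; check Q = 1.6250e+04

[A]_eq = 3.4601e-04 M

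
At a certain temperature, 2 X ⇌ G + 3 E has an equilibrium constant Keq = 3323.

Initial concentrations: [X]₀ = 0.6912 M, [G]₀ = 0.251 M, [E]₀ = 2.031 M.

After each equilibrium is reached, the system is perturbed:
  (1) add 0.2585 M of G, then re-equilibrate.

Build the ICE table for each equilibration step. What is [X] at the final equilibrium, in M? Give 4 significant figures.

[X]_eq = 0.07932 M

Q₀ = 4.401 vs Keq = 3323 ⇒ Q<K, forward
Step 1:
                  X         G         E
  Initial    0.6912     0.251     2.031
  Change    -0.6246    0.3123    0.9369
  Equil     0.06657    0.5633     2.968
  solve Keq expr → x = 0.3123; check Q = 3323
Then add 0.2585 M of G.
Step 2:
                  X         G         E
  Initial   0.06657    0.8218     2.968
  Change    0.01275 -0.006376  -0.01913
  Equil     0.07932    0.8154     2.949
  solve Keq expr → x = -0.006376; check Q = 3323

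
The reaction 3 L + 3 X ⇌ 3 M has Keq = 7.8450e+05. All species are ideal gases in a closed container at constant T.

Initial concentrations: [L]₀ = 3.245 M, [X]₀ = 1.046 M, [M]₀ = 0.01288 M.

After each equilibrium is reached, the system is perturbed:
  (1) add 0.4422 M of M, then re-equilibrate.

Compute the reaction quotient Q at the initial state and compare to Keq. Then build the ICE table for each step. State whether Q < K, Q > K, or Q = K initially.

Q₀ = 5.4640e-08 vs Keq = 7.8450e+05 ⇒ Q<K, forward
Step 1:
                  L         X         M
  init        3.245     1.046   0.01288
  Δ          -1.041    -1.041     1.041
  eq          2.204  0.005183     1.054
  solve Keq expr → x = 0.3469; check Q = 7.8450e+05
Then add 0.4422 M of M.
Step 2:
                  L         X         M
  init        2.204  0.005183     1.496
  Δ        0.002157  0.002157 -0.002157
  eq          2.206  0.007341     1.494
  solve Keq expr → x = -7.1915e-04; check Q = 7.8450e+05

Q₀ = 5.4640e-08; Q < K (proceeds forward)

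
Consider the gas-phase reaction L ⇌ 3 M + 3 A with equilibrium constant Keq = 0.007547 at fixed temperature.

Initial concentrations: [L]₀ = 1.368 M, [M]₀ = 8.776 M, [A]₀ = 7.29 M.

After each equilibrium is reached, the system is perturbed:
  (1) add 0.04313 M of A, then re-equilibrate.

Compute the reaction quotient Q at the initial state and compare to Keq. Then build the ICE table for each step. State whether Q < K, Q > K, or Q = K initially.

Q₀ = 1.9142e+05; Q > K (proceeds reverse)

Q₀ = 1.9142e+05 vs Keq = 0.007547 ⇒ Q>K, reverse
Step 1:
                   L          M          A
  init         1.368      8.776       7.29
  Δ            2.369     -7.108     -7.108
  eq           3.737      1.668     0.1824
  solve Keq expr → x = -2.369; check Q = 0.007547
Then add 0.04313 M of A.
Step 2:
                   L          M          A
  init         3.737      1.668     0.2256
  Δ          0.01287    -0.0386    -0.0386
  eq            3.75       1.63      0.187
  solve Keq expr → x = -0.01287; check Q = 0.007547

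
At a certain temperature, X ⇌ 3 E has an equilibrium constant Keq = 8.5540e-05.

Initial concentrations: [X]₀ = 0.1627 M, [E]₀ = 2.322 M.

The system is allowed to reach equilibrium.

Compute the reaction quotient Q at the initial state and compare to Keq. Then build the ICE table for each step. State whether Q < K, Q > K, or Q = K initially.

Q₀ = 76.95 vs Keq = 8.5540e-05 ⇒ Q>K, reverse
Step 1:
                   X          E
  I           0.1627      2.322
  C           0.7597     -2.279
  E           0.9224    0.04289
  solve Keq expr → x = -0.7597; check Q = 8.5540e-05

Q₀ = 76.95; Q > K (proceeds reverse)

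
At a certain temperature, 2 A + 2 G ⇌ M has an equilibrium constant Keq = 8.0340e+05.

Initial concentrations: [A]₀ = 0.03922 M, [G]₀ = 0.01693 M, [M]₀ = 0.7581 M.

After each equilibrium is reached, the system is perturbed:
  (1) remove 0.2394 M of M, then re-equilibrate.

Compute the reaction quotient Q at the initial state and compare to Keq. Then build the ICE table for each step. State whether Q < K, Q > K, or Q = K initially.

Q₀ = 1.7195e+06; Q > K (proceeds reverse)

Q₀ = 1.7195e+06 vs Keq = 8.0340e+05 ⇒ Q>K, reverse
Step 1:
                   A          G          M
  Initial    0.03922    0.01693     0.7581
  Change    0.005001   0.005001    -0.0025
  Equil      0.04422    0.02193     0.7556
  solve Keq expr → x = -0.0025; check Q = 8.0340e+05
Then remove 0.2394 M of M.
Step 2:
                   A          G          M
  Initial    0.04422    0.02193     0.5162
  Change   -0.002632  -0.002632   0.001316
  Equil      0.04159     0.0193     0.5175
  solve Keq expr → x = 0.001316; check Q = 8.0340e+05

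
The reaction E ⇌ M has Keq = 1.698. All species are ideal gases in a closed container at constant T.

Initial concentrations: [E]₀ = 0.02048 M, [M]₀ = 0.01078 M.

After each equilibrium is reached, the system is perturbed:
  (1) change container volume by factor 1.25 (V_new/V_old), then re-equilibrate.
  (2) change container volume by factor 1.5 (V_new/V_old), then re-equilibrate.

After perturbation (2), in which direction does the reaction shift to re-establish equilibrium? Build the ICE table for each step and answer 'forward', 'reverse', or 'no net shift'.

Q₀ = 0.5264 vs Keq = 1.698 ⇒ Q<K, forward
Step 1:
                    E           M
  init        0.02048     0.01078
  Δ         -0.008894    0.008894
  eq          0.01159     0.01967
  solve Keq expr → x = 0.008894; check Q = 1.698
Then change container volume by factor 1.25 (V_new/V_old).
Step 2:
                    E           M
  init       0.009269     0.01574
  Δ                 0           0
  eq         0.009269     0.01574
  solve Keq expr → x = 0; check Q = 1.698
Then change container volume by factor 1.5 (V_new/V_old).
Step 3:
                    E           M
  init       0.006179     0.01049
  Δ                 0           0
  eq         0.006179     0.01049
  solve Keq expr → x = 0; check Q = 1.698

Direction: no net shift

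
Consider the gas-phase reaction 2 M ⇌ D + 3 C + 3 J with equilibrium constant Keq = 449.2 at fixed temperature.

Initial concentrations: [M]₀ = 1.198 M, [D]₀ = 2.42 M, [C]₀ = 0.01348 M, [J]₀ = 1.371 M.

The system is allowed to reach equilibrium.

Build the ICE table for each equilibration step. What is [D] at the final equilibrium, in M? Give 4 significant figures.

Q₀ = 1.0643e-05 vs Keq = 449.2 ⇒ Q<K, forward
Step 1:
                  M         D         C         J
  I           1.198      2.42   0.01348     1.371
  C         -0.7825    0.3913     1.174     1.174
  E          0.4155     2.811     1.187     2.545
  solve Keq expr → x = 0.3913; check Q = 449.2

[D]_eq = 2.811 M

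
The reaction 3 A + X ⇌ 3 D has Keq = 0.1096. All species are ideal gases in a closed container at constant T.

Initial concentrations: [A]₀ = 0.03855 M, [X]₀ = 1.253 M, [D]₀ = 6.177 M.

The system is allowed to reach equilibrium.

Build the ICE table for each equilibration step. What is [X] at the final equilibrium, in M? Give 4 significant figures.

[X]_eq = 2.496 M

Q₀ = 3.2833e+06 vs Keq = 0.1096 ⇒ Q>K, reverse
Step 1:
                   A          X          D
  Initial    0.03855      1.253      6.177
  Change        3.73      1.243      -3.73
  Equil        3.769      2.496      2.447
  solve Keq expr → x = -1.243; check Q = 0.1096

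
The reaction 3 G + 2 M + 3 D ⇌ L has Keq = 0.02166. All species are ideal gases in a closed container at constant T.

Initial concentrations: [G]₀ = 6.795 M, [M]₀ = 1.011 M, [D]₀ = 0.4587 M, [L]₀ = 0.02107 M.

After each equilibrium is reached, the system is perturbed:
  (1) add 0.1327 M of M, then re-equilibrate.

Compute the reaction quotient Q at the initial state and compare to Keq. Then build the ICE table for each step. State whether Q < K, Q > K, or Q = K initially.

Q₀ = 6.8078e-04 vs Keq = 0.02166 ⇒ Q<K, forward
Step 1:
                  G         M         D         L
  init        6.795     1.011    0.4587   0.02107
  Δ         -0.1967   -0.1311   -0.1967   0.06557
  eq          6.598    0.8799     0.262   0.08664
  solve Keq expr → x = 0.06557; check Q = 0.02166
Then add 0.1327 M of M.
Step 2:
                  G         M         D         L
  init        6.598     1.013     0.262   0.08664
  Δ        -0.01621  -0.01081  -0.01621  0.005403
  eq          6.582     1.002    0.2458   0.09204
  solve Keq expr → x = 0.005403; check Q = 0.02166

Q₀ = 6.8078e-04; Q < K (proceeds forward)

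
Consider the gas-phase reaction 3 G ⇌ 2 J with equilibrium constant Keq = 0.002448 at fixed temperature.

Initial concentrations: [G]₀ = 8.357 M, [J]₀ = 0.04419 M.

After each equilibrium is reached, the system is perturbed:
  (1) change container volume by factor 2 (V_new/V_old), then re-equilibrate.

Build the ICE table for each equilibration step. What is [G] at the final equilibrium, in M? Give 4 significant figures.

[G]_eq = 3.686 M

Q₀ = 3.3458e-06 vs Keq = 0.002448 ⇒ Q<K, forward
Step 1:
                  G         J
  init        8.357   0.04419
  Δ          -1.319    0.8795
  eq          7.038    0.9237
  solve Keq expr → x = 0.4398; check Q = 0.002448
Then change container volume by factor 2 (V_new/V_old).
Step 2:
                  G         J
  init        3.519    0.4619
  Δ          0.1675   -0.1117
  eq          3.686    0.3502
  solve Keq expr → x = -0.05584; check Q = 0.002448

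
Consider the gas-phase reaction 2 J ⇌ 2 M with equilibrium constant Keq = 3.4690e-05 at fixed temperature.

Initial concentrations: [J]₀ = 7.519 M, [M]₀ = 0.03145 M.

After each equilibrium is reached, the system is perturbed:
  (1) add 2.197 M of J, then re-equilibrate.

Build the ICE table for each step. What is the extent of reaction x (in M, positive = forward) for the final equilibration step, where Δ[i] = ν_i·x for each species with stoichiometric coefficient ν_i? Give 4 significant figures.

Q₀ = 1.7495e-05 vs Keq = 3.4690e-05 ⇒ Q<K, forward
Step 1:
                  J         M
  init        7.519   0.03145
  Δ        -0.01276   0.01276
  eq          7.506   0.04421
  solve Keq expr → x = 0.00638; check Q = 3.4690e-05
Then add 2.197 M of J.
Step 2:
                  J         M
  init        9.703   0.04421
  Δ        -0.01286   0.01286
  eq           9.69   0.05707
  solve Keq expr → x = 0.006432; check Q = 3.4690e-05

x = 0.006432 M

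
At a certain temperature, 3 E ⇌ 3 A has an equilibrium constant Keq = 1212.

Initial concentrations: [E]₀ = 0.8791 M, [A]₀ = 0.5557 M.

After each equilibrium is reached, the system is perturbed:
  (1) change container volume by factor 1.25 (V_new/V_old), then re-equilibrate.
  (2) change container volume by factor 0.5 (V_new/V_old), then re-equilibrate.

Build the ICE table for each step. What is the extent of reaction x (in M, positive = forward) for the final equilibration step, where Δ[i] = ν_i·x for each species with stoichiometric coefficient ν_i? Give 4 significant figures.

Q₀ = 0.2526 vs Keq = 1212 ⇒ Q<K, forward
Step 1:
                  E         A
  I          0.8791    0.5557
  C         -0.7561    0.7561
  E           0.123     1.312
  solve Keq expr → x = 0.252; check Q = 1212
Then change container volume by factor 1.25 (V_new/V_old).
Step 2:
                  E         A
  I         0.09843     1.049
  C               0         0
  E         0.09843     1.049
  solve Keq expr → x = 0; check Q = 1212
Then change container volume by factor 0.5 (V_new/V_old).
Step 3:
                  E         A
  I          0.1969     2.099
  C               0         0
  E          0.1969     2.099
  solve Keq expr → x = 0; check Q = 1212

x = 0 M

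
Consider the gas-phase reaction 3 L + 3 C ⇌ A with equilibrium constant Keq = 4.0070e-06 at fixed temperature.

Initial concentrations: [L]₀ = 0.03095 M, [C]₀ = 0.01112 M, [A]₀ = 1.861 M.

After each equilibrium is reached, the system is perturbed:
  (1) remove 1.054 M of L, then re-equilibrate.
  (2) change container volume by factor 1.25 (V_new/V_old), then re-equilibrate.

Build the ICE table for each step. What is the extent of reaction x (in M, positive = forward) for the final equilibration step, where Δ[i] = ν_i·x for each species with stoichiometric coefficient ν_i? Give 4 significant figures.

x = -0.02742 M

Q₀ = 4.5651e+10 vs Keq = 4.0070e-06 ⇒ Q>K, reverse
Step 1:
                    L           C           A
  I           0.03095     0.01112       1.861
  C             5.308       5.308      -1.769
  E             5.339       5.319     0.09175
  solve Keq expr → x = -1.769; check Q = 4.0070e-06
Then remove 1.054 M of L.
Step 2:
                    L           C           A
  I             4.285       5.319     0.09175
  C            0.1117      0.1117    -0.03722
  E             4.396       5.431     0.05453
  solve Keq expr → x = -0.03722; check Q = 4.0070e-06
Then change container volume by factor 1.25 (V_new/V_old).
Step 3:
                    L           C           A
  I             3.517       4.344     0.04362
  C           0.08225     0.08225    -0.02742
  E             3.599       4.427     0.01621
  solve Keq expr → x = -0.02742; check Q = 4.0070e-06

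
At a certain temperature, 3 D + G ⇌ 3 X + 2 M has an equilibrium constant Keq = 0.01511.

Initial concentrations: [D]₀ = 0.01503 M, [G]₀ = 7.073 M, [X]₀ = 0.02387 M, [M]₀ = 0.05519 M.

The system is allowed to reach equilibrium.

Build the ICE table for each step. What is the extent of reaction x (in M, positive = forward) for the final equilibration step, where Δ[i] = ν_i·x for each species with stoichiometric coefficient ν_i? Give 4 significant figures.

x = 0.001873 M

Q₀ = 0.001725 vs Keq = 0.01511 ⇒ Q<K, forward
Step 1:
                    D           G           X           M
  I           0.01503       7.073     0.02387     0.05519
  C         -0.005619   -0.001873    0.005619    0.003746
  E          0.009411       7.071     0.02949     0.05894
  solve Keq expr → x = 0.001873; check Q = 0.01511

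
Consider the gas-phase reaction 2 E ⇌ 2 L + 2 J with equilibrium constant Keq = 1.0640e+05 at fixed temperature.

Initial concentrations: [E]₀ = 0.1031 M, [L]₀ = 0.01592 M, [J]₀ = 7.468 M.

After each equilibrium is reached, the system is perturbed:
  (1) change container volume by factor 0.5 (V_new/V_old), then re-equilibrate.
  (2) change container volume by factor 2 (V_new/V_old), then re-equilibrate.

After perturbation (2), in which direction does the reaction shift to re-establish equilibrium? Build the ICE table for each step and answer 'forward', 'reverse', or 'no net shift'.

Q₀ = 1.33 vs Keq = 1.0640e+05 ⇒ Q<K, forward
Step 1:
                  E         L         J
  I          0.1031   0.01592     7.468
  C         -0.1004    0.1004    0.1004
  E        0.002699    0.1163     7.568
  solve Keq expr → x = 0.0502; check Q = 1.0640e+05
Then change container volume by factor 0.5 (V_new/V_old).
Step 2:
                  E         L         J
  I        0.005398    0.2326     15.14
  C        0.005155 -0.005155 -0.005155
  E         0.01055    0.2275     15.13
  solve Keq expr → x = -0.002578; check Q = 1.0640e+05
Then change container volume by factor 2 (V_new/V_old).
Step 3:
                  E         L         J
  I        0.005276    0.1137     7.566
  C       -0.002578  0.002578  0.002578
  E        0.002699    0.1163     7.568
  solve Keq expr → x = 0.001289; check Q = 1.0640e+05

Direction: forward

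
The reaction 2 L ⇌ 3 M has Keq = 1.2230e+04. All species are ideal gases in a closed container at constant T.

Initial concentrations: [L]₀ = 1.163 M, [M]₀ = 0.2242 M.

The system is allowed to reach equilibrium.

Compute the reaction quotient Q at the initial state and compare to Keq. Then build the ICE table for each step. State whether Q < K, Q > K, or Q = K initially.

Q₀ = 0.008332; Q < K (proceeds forward)

Q₀ = 0.008332 vs Keq = 1.2230e+04 ⇒ Q<K, forward
Step 1:
                    L           M
  Initial       1.163      0.2242
  Change       -1.139       1.708
  Equil       0.02429       1.932
  solve Keq expr → x = 0.5694; check Q = 1.2230e+04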